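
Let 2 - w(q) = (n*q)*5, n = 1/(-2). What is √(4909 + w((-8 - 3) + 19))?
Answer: √4931 ≈ 70.221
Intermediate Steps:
n = -½ ≈ -0.50000
w(q) = 2 + 5*q/2 (w(q) = 2 - (-q/2)*5 = 2 - (-5)*q/2 = 2 + 5*q/2)
√(4909 + w((-8 - 3) + 19)) = √(4909 + (2 + 5*((-8 - 3) + 19)/2)) = √(4909 + (2 + 5*(-11 + 19)/2)) = √(4909 + (2 + (5/2)*8)) = √(4909 + (2 + 20)) = √(4909 + 22) = √4931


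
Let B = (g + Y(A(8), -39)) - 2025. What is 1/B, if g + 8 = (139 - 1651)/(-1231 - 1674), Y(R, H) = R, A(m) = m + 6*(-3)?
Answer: -415/847629 ≈ -0.00048960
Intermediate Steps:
A(m) = -18 + m (A(m) = m - 18 = -18 + m)
g = -3104/415 (g = -8 + (139 - 1651)/(-1231 - 1674) = -8 - 1512/(-2905) = -8 - 1512*(-1/2905) = -8 + 216/415 = -3104/415 ≈ -7.4795)
B = -847629/415 (B = (-3104/415 + (-18 + 8)) - 2025 = (-3104/415 - 10) - 2025 = -7254/415 - 2025 = -847629/415 ≈ -2042.5)
1/B = 1/(-847629/415) = -415/847629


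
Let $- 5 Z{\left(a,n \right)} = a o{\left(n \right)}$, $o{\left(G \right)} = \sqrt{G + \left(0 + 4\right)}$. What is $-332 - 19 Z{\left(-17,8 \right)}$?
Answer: $-332 - \frac{646 \sqrt{3}}{5} \approx -555.78$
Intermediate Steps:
$o{\left(G \right)} = \sqrt{4 + G}$ ($o{\left(G \right)} = \sqrt{G + 4} = \sqrt{4 + G}$)
$Z{\left(a,n \right)} = - \frac{a \sqrt{4 + n}}{5}$
$-332 - 19 Z{\left(-17,8 \right)} = -332 - 19 \left(\left(- \frac{1}{5}\right) \left(-17\right) \sqrt{4 + 8}\right) = -332 - 19 \left(\left(- \frac{1}{5}\right) \left(-17\right) \sqrt{12}\right) = -332 - 19 \left(\left(- \frac{1}{5}\right) \left(-17\right) 2 \sqrt{3}\right) = -332 - 19 \frac{34 \sqrt{3}}{5} = -332 - \frac{646 \sqrt{3}}{5}$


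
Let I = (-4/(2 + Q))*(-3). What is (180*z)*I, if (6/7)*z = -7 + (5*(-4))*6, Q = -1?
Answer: -320040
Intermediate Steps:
z = -889/6 (z = 7*(-7 + (5*(-4))*6)/6 = 7*(-7 - 20*6)/6 = 7*(-7 - 120)/6 = (7/6)*(-127) = -889/6 ≈ -148.17)
I = 12 (I = (-4/(2 - 1))*(-3) = (-4/1)*(-3) = (1*(-4))*(-3) = -4*(-3) = 12)
(180*z)*I = (180*(-889/6))*12 = -26670*12 = -320040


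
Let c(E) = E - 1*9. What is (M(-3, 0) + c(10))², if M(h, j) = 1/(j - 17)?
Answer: 256/289 ≈ 0.88581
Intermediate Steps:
c(E) = -9 + E (c(E) = E - 9 = -9 + E)
M(h, j) = 1/(-17 + j)
(M(-3, 0) + c(10))² = (1/(-17 + 0) + (-9 + 10))² = (1/(-17) + 1)² = (-1/17 + 1)² = (16/17)² = 256/289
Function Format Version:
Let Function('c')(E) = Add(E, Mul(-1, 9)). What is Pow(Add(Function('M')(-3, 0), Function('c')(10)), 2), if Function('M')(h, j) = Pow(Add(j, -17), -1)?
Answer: Rational(256, 289) ≈ 0.88581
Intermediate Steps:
Function('c')(E) = Add(-9, E) (Function('c')(E) = Add(E, -9) = Add(-9, E))
Function('M')(h, j) = Pow(Add(-17, j), -1)
Pow(Add(Function('M')(-3, 0), Function('c')(10)), 2) = Pow(Add(Pow(Add(-17, 0), -1), Add(-9, 10)), 2) = Pow(Add(Pow(-17, -1), 1), 2) = Pow(Add(Rational(-1, 17), 1), 2) = Pow(Rational(16, 17), 2) = Rational(256, 289)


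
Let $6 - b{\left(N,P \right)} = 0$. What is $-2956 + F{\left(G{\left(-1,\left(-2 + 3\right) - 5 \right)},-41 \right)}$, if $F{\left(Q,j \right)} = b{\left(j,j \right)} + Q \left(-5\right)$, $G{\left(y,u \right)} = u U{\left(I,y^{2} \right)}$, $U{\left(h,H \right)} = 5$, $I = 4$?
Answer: $-2850$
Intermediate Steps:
$b{\left(N,P \right)} = 6$ ($b{\left(N,P \right)} = 6 - 0 = 6 + 0 = 6$)
$G{\left(y,u \right)} = 5 u$ ($G{\left(y,u \right)} = u 5 = 5 u$)
$F{\left(Q,j \right)} = 6 - 5 Q$ ($F{\left(Q,j \right)} = 6 + Q \left(-5\right) = 6 - 5 Q$)
$-2956 + F{\left(G{\left(-1,\left(-2 + 3\right) - 5 \right)},-41 \right)} = -2956 - \left(-6 + 5 \cdot 5 \left(\left(-2 + 3\right) - 5\right)\right) = -2956 - \left(-6 + 5 \cdot 5 \left(1 - 5\right)\right) = -2956 - \left(-6 + 5 \cdot 5 \left(-4\right)\right) = -2956 + \left(6 - -100\right) = -2956 + \left(6 + 100\right) = -2956 + 106 = -2850$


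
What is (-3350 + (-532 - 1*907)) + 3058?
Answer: -1731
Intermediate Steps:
(-3350 + (-532 - 1*907)) + 3058 = (-3350 + (-532 - 907)) + 3058 = (-3350 - 1439) + 3058 = -4789 + 3058 = -1731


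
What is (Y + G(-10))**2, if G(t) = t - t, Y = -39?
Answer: 1521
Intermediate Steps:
G(t) = 0
(Y + G(-10))**2 = (-39 + 0)**2 = (-39)**2 = 1521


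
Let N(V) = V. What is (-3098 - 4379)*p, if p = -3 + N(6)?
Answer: -22431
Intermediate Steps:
p = 3 (p = -3 + 6 = 3)
(-3098 - 4379)*p = (-3098 - 4379)*3 = -7477*3 = -22431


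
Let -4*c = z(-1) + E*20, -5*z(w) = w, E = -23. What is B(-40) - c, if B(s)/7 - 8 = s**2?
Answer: 222821/20 ≈ 11141.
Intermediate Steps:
z(w) = -w/5
B(s) = 56 + 7*s**2
c = 2299/20 (c = -(-1/5*(-1) - 23*20)/4 = -(1/5 - 460)/4 = -1/4*(-2299/5) = 2299/20 ≈ 114.95)
B(-40) - c = (56 + 7*(-40)**2) - 1*2299/20 = (56 + 7*1600) - 2299/20 = (56 + 11200) - 2299/20 = 11256 - 2299/20 = 222821/20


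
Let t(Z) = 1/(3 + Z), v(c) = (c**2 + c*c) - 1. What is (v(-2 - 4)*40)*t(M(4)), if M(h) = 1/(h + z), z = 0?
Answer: 11360/13 ≈ 873.85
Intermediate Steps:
M(h) = 1/h (M(h) = 1/(h + 0) = 1/h)
v(c) = -1 + 2*c**2 (v(c) = (c**2 + c**2) - 1 = 2*c**2 - 1 = -1 + 2*c**2)
(v(-2 - 4)*40)*t(M(4)) = ((-1 + 2*(-2 - 4)**2)*40)/(3 + 1/4) = ((-1 + 2*(-6)**2)*40)/(3 + 1/4) = ((-1 + 2*36)*40)/(13/4) = ((-1 + 72)*40)*(4/13) = (71*40)*(4/13) = 2840*(4/13) = 11360/13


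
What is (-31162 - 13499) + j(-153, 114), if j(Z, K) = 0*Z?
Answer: -44661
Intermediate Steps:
j(Z, K) = 0
(-31162 - 13499) + j(-153, 114) = (-31162 - 13499) + 0 = -44661 + 0 = -44661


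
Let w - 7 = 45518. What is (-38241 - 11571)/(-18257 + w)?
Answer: -12453/6817 ≈ -1.8268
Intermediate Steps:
w = 45525 (w = 7 + 45518 = 45525)
(-38241 - 11571)/(-18257 + w) = (-38241 - 11571)/(-18257 + 45525) = -49812/27268 = -49812*1/27268 = -12453/6817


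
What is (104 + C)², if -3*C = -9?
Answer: 11449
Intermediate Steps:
C = 3 (C = -⅓*(-9) = 3)
(104 + C)² = (104 + 3)² = 107² = 11449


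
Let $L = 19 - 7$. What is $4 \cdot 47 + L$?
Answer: $200$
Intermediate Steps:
$L = 12$
$4 \cdot 47 + L = 4 \cdot 47 + 12 = 188 + 12 = 200$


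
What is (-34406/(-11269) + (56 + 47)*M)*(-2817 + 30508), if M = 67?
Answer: 2154408951525/11269 ≈ 1.9118e+8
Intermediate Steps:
(-34406/(-11269) + (56 + 47)*M)*(-2817 + 30508) = (-34406/(-11269) + (56 + 47)*67)*(-2817 + 30508) = (-34406*(-1/11269) + 103*67)*27691 = (34406/11269 + 6901)*27691 = (77801775/11269)*27691 = 2154408951525/11269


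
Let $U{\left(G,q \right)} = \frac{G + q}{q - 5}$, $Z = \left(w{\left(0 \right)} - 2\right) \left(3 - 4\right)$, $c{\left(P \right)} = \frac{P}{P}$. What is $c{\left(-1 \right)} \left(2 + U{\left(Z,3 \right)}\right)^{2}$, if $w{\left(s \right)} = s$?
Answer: $\frac{1}{4} \approx 0.25$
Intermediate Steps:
$c{\left(P \right)} = 1$
$Z = 2$ ($Z = \left(0 - 2\right) \left(3 - 4\right) = \left(-2\right) \left(-1\right) = 2$)
$U{\left(G,q \right)} = \frac{G + q}{-5 + q}$
$c{\left(-1 \right)} \left(2 + U{\left(Z,3 \right)}\right)^{2} = 1 \left(2 + \frac{2 + 3}{-5 + 3}\right)^{2} = 1 \left(2 + \frac{1}{-2} \cdot 5\right)^{2} = 1 \left(2 - \frac{5}{2}\right)^{2} = 1 \left(- \frac{1}{2}\right)^{2} = 1 \cdot \frac{1}{4} = \frac{1}{4}$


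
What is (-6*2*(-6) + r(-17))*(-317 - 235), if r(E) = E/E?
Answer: -40296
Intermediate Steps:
r(E) = 1
(-6*2*(-6) + r(-17))*(-317 - 235) = (-6*2*(-6) + 1)*(-317 - 235) = (-12*(-6) + 1)*(-552) = (72 + 1)*(-552) = 73*(-552) = -40296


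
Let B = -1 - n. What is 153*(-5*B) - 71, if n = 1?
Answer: 1459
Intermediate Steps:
B = -2 (B = -1 - 1*1 = -1 - 1 = -2)
153*(-5*B) - 71 = 153*(-5*(-2)) - 71 = 153*10 - 71 = 1530 - 71 = 1459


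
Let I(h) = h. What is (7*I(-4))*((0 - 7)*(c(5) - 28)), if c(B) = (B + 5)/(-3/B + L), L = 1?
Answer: -588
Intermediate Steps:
c(B) = (5 + B)/(1 - 3/B) (c(B) = (B + 5)/(-3/B + 1) = (5 + B)/(1 - 3/B))
(7*I(-4))*((0 - 7)*(c(5) - 28)) = (7*(-4))*((0 - 7)*(5*(5 + 5)/(-3 + 5) - 28)) = -(-196)*(5*10/2 - 28) = -(-196)*(5*(½)*10 - 28) = -(-196)*(25 - 28) = -(-196)*(-3) = -28*21 = -588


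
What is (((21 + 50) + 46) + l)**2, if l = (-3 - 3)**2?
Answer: 23409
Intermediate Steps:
l = 36 (l = (-6)**2 = 36)
(((21 + 50) + 46) + l)**2 = (((21 + 50) + 46) + 36)**2 = ((71 + 46) + 36)**2 = (117 + 36)**2 = 153**2 = 23409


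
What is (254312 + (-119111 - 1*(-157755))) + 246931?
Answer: 539887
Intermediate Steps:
(254312 + (-119111 - 1*(-157755))) + 246931 = (254312 + (-119111 + 157755)) + 246931 = (254312 + 38644) + 246931 = 292956 + 246931 = 539887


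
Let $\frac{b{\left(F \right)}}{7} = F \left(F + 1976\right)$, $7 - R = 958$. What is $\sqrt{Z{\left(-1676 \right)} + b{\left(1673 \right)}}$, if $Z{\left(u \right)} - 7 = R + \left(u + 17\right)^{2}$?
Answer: $6 \sqrt{1263466} \approx 6744.2$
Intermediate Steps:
$R = -951$ ($R = 7 - 958 = -951$)
$b{\left(F \right)} = 7 F \left(1976 + F\right)$ ($b{\left(F \right)} = 7 F \left(F + 1976\right) = 7 F \left(1976 + F\right)$)
$Z{\left(u \right)} = -944 + \left(17 + u\right)^{2}$ ($Z{\left(u \right)} = 7 + \left(-951 + \left(u + 17\right)^{2}\right) = 7 + \left(-951 + \left(17 + u\right)^{2}\right) = -944 + \left(17 + u\right)^{2}$)
$\sqrt{Z{\left(-1676 \right)} + b{\left(1673 \right)}} = \sqrt{\left(-944 + \left(17 - 1676\right)^{2}\right) + 7 \cdot 1673 \left(1976 + 1673\right)} = \sqrt{\left(-944 + \left(-1659\right)^{2}\right) + 7 \cdot 1673 \cdot 3649} = \sqrt{\left(-944 + 2752281\right) + 42733439} = \sqrt{2751337 + 42733439} = \sqrt{45484776} = 6 \sqrt{1263466}$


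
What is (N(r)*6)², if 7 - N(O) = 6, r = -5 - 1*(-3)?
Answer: 36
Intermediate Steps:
r = -2 (r = -5 + 3 = -2)
N(O) = 1 (N(O) = 7 - 1*6 = 7 - 6 = 1)
(N(r)*6)² = (1*6)² = 6² = 36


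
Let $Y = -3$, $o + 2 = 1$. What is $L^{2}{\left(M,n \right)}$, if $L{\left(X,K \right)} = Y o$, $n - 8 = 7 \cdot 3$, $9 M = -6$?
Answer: $9$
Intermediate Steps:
$o = -1$ ($o = -2 + 1 = -1$)
$M = - \frac{2}{3}$ ($M = \frac{1}{9} \left(-6\right) = - \frac{2}{3} \approx -0.66667$)
$n = 29$ ($n = 8 + 7 \cdot 3 = 8 + 21 = 29$)
$L{\left(X,K \right)} = 3$ ($L{\left(X,K \right)} = \left(-3\right) \left(-1\right) = 3$)
$L^{2}{\left(M,n \right)} = 3^{2} = 9$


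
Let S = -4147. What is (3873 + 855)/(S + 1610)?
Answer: -4728/2537 ≈ -1.8636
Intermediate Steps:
(3873 + 855)/(S + 1610) = (3873 + 855)/(-4147 + 1610) = 4728/(-2537) = 4728*(-1/2537) = -4728/2537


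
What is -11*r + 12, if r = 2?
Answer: -10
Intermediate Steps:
-11*r + 12 = -11*2 + 12 = -22 + 12 = -10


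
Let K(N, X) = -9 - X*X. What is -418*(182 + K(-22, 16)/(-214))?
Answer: -8195517/107 ≈ -76594.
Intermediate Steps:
K(N, X) = -9 - X²
-418*(182 + K(-22, 16)/(-214)) = -418*(182 + (-9 - 1*16²)/(-214)) = -418*(182 + (-9 - 1*256)*(-1/214)) = -418*(182 + (-9 - 256)*(-1/214)) = -418*(182 - 265*(-1/214)) = -418*(182 + 265/214) = -418*39213/214 = -8195517/107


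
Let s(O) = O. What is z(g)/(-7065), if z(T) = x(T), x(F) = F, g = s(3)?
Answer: -1/2355 ≈ -0.00042463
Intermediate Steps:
g = 3
z(T) = T
z(g)/(-7065) = 3/(-7065) = 3*(-1/7065) = -1/2355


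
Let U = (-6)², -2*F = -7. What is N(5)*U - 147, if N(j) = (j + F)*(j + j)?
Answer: 2913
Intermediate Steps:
F = 7/2 (F = -½*(-7) = 7/2 ≈ 3.5000)
N(j) = 2*j*(7/2 + j) (N(j) = (j + 7/2)*(j + j) = (7/2 + j)*(2*j) = 2*j*(7/2 + j))
U = 36
N(5)*U - 147 = (5*(7 + 2*5))*36 - 147 = (5*(7 + 10))*36 - 147 = (5*17)*36 - 147 = 85*36 - 147 = 3060 - 147 = 2913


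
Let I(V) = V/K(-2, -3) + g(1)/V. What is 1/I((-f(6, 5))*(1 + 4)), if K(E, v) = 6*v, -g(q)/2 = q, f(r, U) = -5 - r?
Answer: -990/3061 ≈ -0.32342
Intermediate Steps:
g(q) = -2*q
I(V) = -2/V - V/18 (I(V) = V/((6*(-3))) + (-2*1)/V = V/(-18) - 2/V = V*(-1/18) - 2/V = -V/18 - 2/V = -2/V - V/18)
1/I((-f(6, 5))*(1 + 4)) = 1/(-2*(-1/((1 + 4)*(-5 - 1*6))) - (-(-5 - 1*6))*(1 + 4)/18) = 1/(-2*(-1/(5*(-5 - 6))) - (-(-5 - 6))*5/18) = 1/(-2/(-1*(-11)*5) - (-1*(-11))*5/18) = 1/(-2/(11*5) - 11*5/18) = 1/(-2/55 - 1/18*55) = 1/(-2*1/55 - 55/18) = 1/(-2/55 - 55/18) = 1/(-3061/990) = -990/3061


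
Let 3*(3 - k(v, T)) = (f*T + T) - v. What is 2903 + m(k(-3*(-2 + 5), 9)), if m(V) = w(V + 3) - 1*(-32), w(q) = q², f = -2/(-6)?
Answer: 2936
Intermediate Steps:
f = ⅓ (f = -2*(-⅙) = ⅓ ≈ 0.33333)
k(v, T) = 3 - 4*T/9 + v/3 (k(v, T) = 3 - ((T/3 + T) - v)/3 = 3 - (4*T/3 - v)/3 = 3 - (-v + 4*T/3)/3 = 3 + (-4*T/9 + v/3) = 3 - 4*T/9 + v/3)
m(V) = 32 + (3 + V)² (m(V) = (V + 3)² - 1*(-32) = (3 + V)² + 32 = 32 + (3 + V)²)
2903 + m(k(-3*(-2 + 5), 9)) = 2903 + (32 + (3 + (3 - 4/9*9 + (-3*(-2 + 5))/3))²) = 2903 + (32 + (3 + (3 - 4 + (-3*3)/3))²) = 2903 + (32 + (3 + (3 - 4 + (⅓)*(-9)))²) = 2903 + (32 + (3 + (3 - 4 - 3))²) = 2903 + (32 + (3 - 4)²) = 2903 + (32 + (-1)²) = 2903 + (32 + 1) = 2903 + 33 = 2936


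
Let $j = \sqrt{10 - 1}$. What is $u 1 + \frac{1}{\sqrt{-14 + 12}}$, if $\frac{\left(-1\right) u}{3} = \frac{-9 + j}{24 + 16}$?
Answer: $\frac{9}{20} - \frac{i \sqrt{2}}{2} \approx 0.45 - 0.70711 i$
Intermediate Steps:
$j = 3$ ($j = \sqrt{9} = 3$)
$u = \frac{9}{20}$ ($u = - 3 \frac{-9 + 3}{24 + 16} = - 3 \left(- \frac{6}{40}\right) = - 3 \left(\left(-6\right) \frac{1}{40}\right) = \left(-3\right) \left(- \frac{3}{20}\right) = \frac{9}{20} \approx 0.45$)
$u 1 + \frac{1}{\sqrt{-14 + 12}} = \frac{9}{20} \cdot 1 + \frac{1}{\sqrt{-14 + 12}} = \frac{9}{20} + \frac{1}{\sqrt{-2}} = \frac{9}{20} + \frac{1}{i \sqrt{2}} = \frac{9}{20} - \frac{i \sqrt{2}}{2}$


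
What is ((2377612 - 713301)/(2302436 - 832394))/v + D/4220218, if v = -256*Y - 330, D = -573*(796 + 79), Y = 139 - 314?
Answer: -16384623835201351/137943665563083660 ≈ -0.11878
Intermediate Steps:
Y = -175
D = -501375 (D = -573*875 = -501375)
v = 44470 (v = -256*(-175) - 330 = 44800 - 330 = 44470)
((2377612 - 713301)/(2302436 - 832394))/v + D/4220218 = ((2377612 - 713301)/(2302436 - 832394))/44470 - 501375/4220218 = (1664311/1470042)*(1/44470) - 501375*1/4220218 = (1664311*(1/1470042))*(1/44470) - 501375/4220218 = (1664311/1470042)*(1/44470) - 501375/4220218 = 1664311/65372767740 - 501375/4220218 = -16384623835201351/137943665563083660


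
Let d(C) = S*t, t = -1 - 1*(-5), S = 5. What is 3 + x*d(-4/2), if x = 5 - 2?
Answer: 63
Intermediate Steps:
t = 4 (t = -1 + 5 = 4)
d(C) = 20 (d(C) = 5*4 = 20)
x = 3
3 + x*d(-4/2) = 3 + 3*20 = 3 + 60 = 63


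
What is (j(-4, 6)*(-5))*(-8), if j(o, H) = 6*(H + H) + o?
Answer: 2720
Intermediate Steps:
j(o, H) = o + 12*H (j(o, H) = 6*(2*H) + o = 12*H + o = o + 12*H)
(j(-4, 6)*(-5))*(-8) = ((-4 + 12*6)*(-5))*(-8) = ((-4 + 72)*(-5))*(-8) = (68*(-5))*(-8) = -340*(-8) = 2720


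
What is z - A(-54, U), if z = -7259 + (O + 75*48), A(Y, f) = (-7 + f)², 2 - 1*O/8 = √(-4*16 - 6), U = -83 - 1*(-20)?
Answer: -8543 - 8*I*√70 ≈ -8543.0 - 66.933*I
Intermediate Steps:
U = -63 (U = -83 + 20 = -63)
O = 16 - 8*I*√70 (O = 16 - 8*√(-4*16 - 6) = 16 - 8*√(-64 - 6) = 16 - 8*I*√70 ≈ 16.0 - 66.933*I)
z = -3643 - 8*I*√70 (z = -7259 + ((16 - 8*I*√70) + 75*48) = -7259 + ((16 - 8*I*√70) + 3600) = -7259 + (3616 - 8*I*√70) = -3643 - 8*I*√70 ≈ -3643.0 - 66.933*I)
z - A(-54, U) = (-3643 - 8*I*√70) - (-7 - 63)² = (-3643 - 8*I*√70) - 1*(-70)² = (-3643 - 8*I*√70) - 1*4900 = (-3643 - 8*I*√70) - 4900 = -8543 - 8*I*√70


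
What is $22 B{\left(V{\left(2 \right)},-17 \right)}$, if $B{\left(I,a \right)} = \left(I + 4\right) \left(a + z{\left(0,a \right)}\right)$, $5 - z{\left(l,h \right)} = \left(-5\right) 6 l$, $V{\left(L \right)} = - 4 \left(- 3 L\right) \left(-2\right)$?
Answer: $11616$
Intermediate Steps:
$V{\left(L \right)} = - 24 L$ ($V{\left(L \right)} = 12 L \left(-2\right) = - 24 L$)
$z{\left(l,h \right)} = 5 + 30 l$ ($z{\left(l,h \right)} = 5 - \left(-5\right) 6 l = 5 - - 30 l = 5 + 30 l$)
$B{\left(I,a \right)} = \left(4 + I\right) \left(5 + a\right)$ ($B{\left(I,a \right)} = \left(I + 4\right) \left(a + \left(5 + 30 \cdot 0\right)\right) = \left(4 + I\right) \left(a + \left(5 + 0\right)\right) = \left(4 + I\right) \left(a + 5\right) = \left(4 + I\right) \left(5 + a\right)$)
$22 B{\left(V{\left(2 \right)},-17 \right)} = 22 \left(20 + 4 \left(-17\right) + 5 \left(\left(-24\right) 2\right) + \left(-24\right) 2 \left(-17\right)\right) = 22 \left(20 - 68 + 5 \left(-48\right) - -816\right) = 22 \left(20 - 68 - 240 + 816\right) = 22 \cdot 528 = 11616$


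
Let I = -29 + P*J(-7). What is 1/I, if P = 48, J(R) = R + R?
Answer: -1/701 ≈ -0.0014265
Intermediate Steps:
J(R) = 2*R
I = -701 (I = -29 + 48*(2*(-7)) = -29 + 48*(-14) = -29 - 672 = -701)
1/I = 1/(-701) = -1/701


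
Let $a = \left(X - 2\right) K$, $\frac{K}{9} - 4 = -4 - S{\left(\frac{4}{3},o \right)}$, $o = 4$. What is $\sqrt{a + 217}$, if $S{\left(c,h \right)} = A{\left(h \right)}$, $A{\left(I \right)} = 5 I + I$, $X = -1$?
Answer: $\sqrt{865} \approx 29.411$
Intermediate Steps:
$A{\left(I \right)} = 6 I$
$S{\left(c,h \right)} = 6 h$
$K = -216$ ($K = 36 + 9 \left(-4 - 6 \cdot 4\right) = 36 + 9 \left(-4 - 24\right) = 36 + 9 \left(-28\right) = 36 - 252 = -216$)
$a = 648$ ($a = \left(-1 - 2\right) \left(-216\right) = \left(-3\right) \left(-216\right) = 648$)
$\sqrt{a + 217} = \sqrt{648 + 217} = \sqrt{865}$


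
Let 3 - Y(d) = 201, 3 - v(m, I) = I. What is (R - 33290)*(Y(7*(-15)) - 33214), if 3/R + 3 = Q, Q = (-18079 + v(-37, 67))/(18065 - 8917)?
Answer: 50706675135688/45587 ≈ 1.1123e+9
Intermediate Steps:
v(m, I) = 3 - I
Y(d) = -198 (Y(d) = 3 - 1*201 = 3 - 201 = -198)
Q = -18143/9148 (Q = (-18079 + (3 - 1*67))/(18065 - 8917) = (-18079 + (3 - 67))/9148 = (-18079 - 64)*(1/9148) = -18143*1/9148 = -18143/9148 ≈ -1.9833)
R = -27444/45587 (R = 3/(-3 - 18143/9148) = 3/(-45587/9148) = 3*(-9148/45587) = -27444/45587 ≈ -0.60201)
(R - 33290)*(Y(7*(-15)) - 33214) = (-27444/45587 - 33290)*(-198 - 33214) = -1517618674/45587*(-33412) = 50706675135688/45587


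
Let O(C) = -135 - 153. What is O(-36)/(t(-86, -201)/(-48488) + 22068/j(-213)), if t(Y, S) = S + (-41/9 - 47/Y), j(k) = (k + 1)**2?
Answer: -30361236770304/52208578969 ≈ -581.54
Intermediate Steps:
j(k) = (1 + k)**2
t(Y, S) = -41/9 + S - 47/Y (t(Y, S) = S + (-41*1/9 - 47/Y) = S + (-41/9 - 47/Y) = -41/9 + S - 47/Y)
O(C) = -288
O(-36)/(t(-86, -201)/(-48488) + 22068/j(-213)) = -288/((-41/9 - 201 - 47/(-86))/(-48488) + 22068/((1 - 213)**2)) = -288/((-41/9 - 201 - 47*(-1/86))*(-1/48488) + 22068/((-212)**2)) = -288/((-41/9 - 201 + 47/86)*(-1/48488) + 22068/44944) = -288/(-158677/774*(-1/48488) + 22068*(1/44944)) = -288/(158677/37529712 + 5517/11236) = -288/52208578969/105420961008 = -288*105420961008/52208578969 = -30361236770304/52208578969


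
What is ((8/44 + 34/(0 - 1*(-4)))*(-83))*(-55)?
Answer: 79265/2 ≈ 39633.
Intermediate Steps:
((8/44 + 34/(0 - 1*(-4)))*(-83))*(-55) = ((8*(1/44) + 34/(0 + 4))*(-83))*(-55) = ((2/11 + 34/4)*(-83))*(-55) = ((2/11 + 34*(1/4))*(-83))*(-55) = ((2/11 + 17/2)*(-83))*(-55) = ((191/22)*(-83))*(-55) = -15853/22*(-55) = 79265/2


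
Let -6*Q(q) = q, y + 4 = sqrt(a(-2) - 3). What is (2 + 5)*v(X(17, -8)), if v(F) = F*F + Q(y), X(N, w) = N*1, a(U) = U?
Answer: 6083/3 - 7*I*sqrt(5)/6 ≈ 2027.7 - 2.6087*I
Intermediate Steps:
y = -4 + I*sqrt(5) (y = -4 + sqrt(-2 - 3) = -4 + sqrt(-5) = -4 + I*sqrt(5) ≈ -4.0 + 2.2361*I)
Q(q) = -q/6
X(N, w) = N
v(F) = 2/3 + F**2 - I*sqrt(5)/6 (v(F) = F*F - (-4 + I*sqrt(5))/6 = F**2 + (2/3 - I*sqrt(5)/6) = 2/3 + F**2 - I*sqrt(5)/6)
(2 + 5)*v(X(17, -8)) = (2 + 5)*(2/3 + 17**2 - I*sqrt(5)/6) = 7*(2/3 + 289 - I*sqrt(5)/6) = 7*(869/3 - I*sqrt(5)/6) = 6083/3 - 7*I*sqrt(5)/6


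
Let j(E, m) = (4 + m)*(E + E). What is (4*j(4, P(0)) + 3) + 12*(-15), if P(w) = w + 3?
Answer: 47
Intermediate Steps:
P(w) = 3 + w
j(E, m) = 2*E*(4 + m) (j(E, m) = (4 + m)*(2*E) = 2*E*(4 + m))
(4*j(4, P(0)) + 3) + 12*(-15) = (4*(2*4*(4 + (3 + 0))) + 3) + 12*(-15) = (4*(2*4*(4 + 3)) + 3) - 180 = (4*(2*4*7) + 3) - 180 = (4*56 + 3) - 180 = (224 + 3) - 180 = 227 - 180 = 47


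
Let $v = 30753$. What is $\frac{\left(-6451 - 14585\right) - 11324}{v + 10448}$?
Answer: $- \frac{32360}{41201} \approx -0.78542$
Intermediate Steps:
$\frac{\left(-6451 - 14585\right) - 11324}{v + 10448} = \frac{\left(-6451 - 14585\right) - 11324}{30753 + 10448} = \frac{-21036 - 11324}{41201} = \left(-32360\right) \frac{1}{41201} = - \frac{32360}{41201}$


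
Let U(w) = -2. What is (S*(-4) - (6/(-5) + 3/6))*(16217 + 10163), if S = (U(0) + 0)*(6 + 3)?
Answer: 1917826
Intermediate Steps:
S = -18 (S = (-2 + 0)*(6 + 3) = -2*9 = -18)
(S*(-4) - (6/(-5) + 3/6))*(16217 + 10163) = (-18*(-4) - (6/(-5) + 3/6))*(16217 + 10163) = (72 - (6*(-⅕) + 3*(⅙)))*26380 = (72 - (-6/5 + ½))*26380 = (72 - 1*(-7/10))*26380 = (72 + 7/10)*26380 = (727/10)*26380 = 1917826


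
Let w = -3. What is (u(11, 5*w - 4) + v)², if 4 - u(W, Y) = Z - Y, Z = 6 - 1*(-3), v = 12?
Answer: 144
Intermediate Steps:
Z = 9 (Z = 6 + 3 = 9)
u(W, Y) = -5 + Y (u(W, Y) = 4 - (9 - Y) = 4 + (-9 + Y) = -5 + Y)
(u(11, 5*w - 4) + v)² = ((-5 + (5*(-3) - 4)) + 12)² = ((-5 + (-15 - 4)) + 12)² = ((-5 - 19) + 12)² = (-24 + 12)² = (-12)² = 144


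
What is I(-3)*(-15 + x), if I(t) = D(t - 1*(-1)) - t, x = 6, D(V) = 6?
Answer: -81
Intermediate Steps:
I(t) = 6 - t
I(-3)*(-15 + x) = (6 - 1*(-3))*(-15 + 6) = (6 + 3)*(-9) = 9*(-9) = -81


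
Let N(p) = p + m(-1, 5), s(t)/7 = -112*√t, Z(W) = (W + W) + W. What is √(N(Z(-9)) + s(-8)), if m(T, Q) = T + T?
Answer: √(-29 - 1568*I*√2) ≈ 33.081 - 33.516*I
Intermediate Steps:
Z(W) = 3*W (Z(W) = 2*W + W = 3*W)
s(t) = -784*√t (s(t) = 7*(-112*√t) = -784*√t)
m(T, Q) = 2*T
N(p) = -2 + p (N(p) = p + 2*(-1) = p - 2 = -2 + p)
√(N(Z(-9)) + s(-8)) = √((-2 + 3*(-9)) - 1568*I*√2) = √((-2 - 27) - 1568*I*√2) = √(-29 - 1568*I*√2)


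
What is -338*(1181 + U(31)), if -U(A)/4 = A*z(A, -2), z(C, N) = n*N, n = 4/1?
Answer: -734474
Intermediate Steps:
n = 4 (n = 4*1 = 4)
z(C, N) = 4*N
U(A) = 32*A (U(A) = -4*A*4*(-2) = -4*A*(-8) = -(-32)*A = 32*A)
-338*(1181 + U(31)) = -338*(1181 + 32*31) = -338*(1181 + 992) = -338*2173 = -734474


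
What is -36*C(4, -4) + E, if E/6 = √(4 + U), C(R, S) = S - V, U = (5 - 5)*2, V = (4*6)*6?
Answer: 5340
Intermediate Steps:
V = 144 (V = 24*6 = 144)
U = 0 (U = 0*2 = 0)
C(R, S) = -144 + S (C(R, S) = S - 1*144 = S - 144 = -144 + S)
E = 12 (E = 6*√(4 + 0) = 6*√4 = 6*2 = 12)
-36*C(4, -4) + E = -36*(-144 - 4) + 12 = -36*(-148) + 12 = 5328 + 12 = 5340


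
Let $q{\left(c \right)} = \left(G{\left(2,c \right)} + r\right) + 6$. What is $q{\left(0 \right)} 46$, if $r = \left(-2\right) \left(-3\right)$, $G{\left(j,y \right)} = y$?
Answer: $552$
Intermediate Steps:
$r = 6$
$q{\left(c \right)} = 12 + c$ ($q{\left(c \right)} = \left(c + 6\right) + 6 = \left(6 + c\right) + 6 = 12 + c$)
$q{\left(0 \right)} 46 = \left(12 + 0\right) 46 = 12 \cdot 46 = 552$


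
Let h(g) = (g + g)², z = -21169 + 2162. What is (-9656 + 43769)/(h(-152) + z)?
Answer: 34113/73409 ≈ 0.46470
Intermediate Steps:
z = -19007
h(g) = 4*g² (h(g) = (2*g)² = 4*g²)
(-9656 + 43769)/(h(-152) + z) = (-9656 + 43769)/(4*(-152)² - 19007) = 34113/(4*23104 - 19007) = 34113/(92416 - 19007) = 34113/73409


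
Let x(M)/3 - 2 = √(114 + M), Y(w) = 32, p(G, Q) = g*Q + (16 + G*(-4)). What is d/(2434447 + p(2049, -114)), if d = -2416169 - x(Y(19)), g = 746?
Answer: -2416175/2341223 - 3*√146/2341223 ≈ -1.0320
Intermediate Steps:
p(G, Q) = 16 - 4*G + 746*Q (p(G, Q) = 746*Q + (16 + G*(-4)) = 746*Q + (16 - 4*G) = 16 - 4*G + 746*Q)
x(M) = 6 + 3*√(114 + M)
d = -2416175 - 3*√146 (d = -2416169 - (6 + 3*√(114 + 32)) = -2416169 - (6 + 3*√146) = -2416169 + (-6 - 3*√146) = -2416175 - 3*√146 ≈ -2.4162e+6)
d/(2434447 + p(2049, -114)) = (-2416175 - 3*√146)/(2434447 + (16 - 4*2049 + 746*(-114))) = (-2416175 - 3*√146)/(2434447 + (16 - 8196 - 85044)) = (-2416175 - 3*√146)/(2434447 - 93224) = (-2416175 - 3*√146)/2341223 = (-2416175 - 3*√146)*(1/2341223) = -2416175/2341223 - 3*√146/2341223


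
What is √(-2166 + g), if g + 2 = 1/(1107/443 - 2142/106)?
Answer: I*√41644672223290/138594 ≈ 46.562*I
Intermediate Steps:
g = -855043/415782 (g = -2 + 1/(1107/443 - 2142/106) = -2 + 1/(1107*(1/443) - 2142*1/106) = -2 + 1/(1107/443 - 1071/53) = -2 + 1/(-415782/23479) = -2 - 23479/415782 = -855043/415782 ≈ -2.0565)
√(-2166 + g) = √(-2166 - 855043/415782) = √(-901438855/415782) = I*√41644672223290/138594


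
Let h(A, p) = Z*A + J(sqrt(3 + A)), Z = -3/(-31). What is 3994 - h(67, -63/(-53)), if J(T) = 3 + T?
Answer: 123520/31 - sqrt(70) ≈ 3976.1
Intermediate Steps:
Z = 3/31 (Z = -1/31*(-3) = 3/31 ≈ 0.096774)
h(A, p) = 3 + sqrt(3 + A) + 3*A/31 (h(A, p) = 3*A/31 + (3 + sqrt(3 + A)) = 3 + sqrt(3 + A) + 3*A/31)
3994 - h(67, -63/(-53)) = 3994 - (3 + sqrt(3 + 67) + (3/31)*67) = 3994 - (3 + sqrt(70) + 201/31) = 3994 - (294/31 + sqrt(70)) = 3994 + (-294/31 - sqrt(70)) = 123520/31 - sqrt(70)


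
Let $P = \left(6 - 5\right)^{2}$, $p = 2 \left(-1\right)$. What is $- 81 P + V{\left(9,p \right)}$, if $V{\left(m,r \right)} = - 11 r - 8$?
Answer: $-67$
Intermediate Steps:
$p = -2$
$V{\left(m,r \right)} = -8 - 11 r$
$P = 1$ ($P = 1^{2} = 1$)
$- 81 P + V{\left(9,p \right)} = \left(-81\right) 1 - -14 = -81 + \left(-8 + 22\right) = -81 + 14 = -67$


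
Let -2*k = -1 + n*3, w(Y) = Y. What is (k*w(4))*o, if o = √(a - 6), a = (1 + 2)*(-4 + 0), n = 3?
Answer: -48*I*√2 ≈ -67.882*I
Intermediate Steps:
a = -12 (a = 3*(-4) = -12)
o = 3*I*√2 (o = √(-12 - 6) = √(-18) = 3*I*√2 ≈ 4.2426*I)
k = -4 (k = -(-1 + 3*3)/2 = -(-1 + 9)/2 = -½*8 = -4)
(k*w(4))*o = (-4*4)*(3*I*√2) = -48*I*√2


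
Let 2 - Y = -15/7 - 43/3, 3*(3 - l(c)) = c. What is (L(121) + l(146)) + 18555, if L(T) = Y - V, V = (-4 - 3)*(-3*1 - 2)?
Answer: 388349/21 ≈ 18493.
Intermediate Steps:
l(c) = 3 - c/3
Y = 388/21 (Y = 2 - (-15/7 - 43/3) = 2 - 1*(-346/21) = 2 + 346/21 = 388/21 ≈ 18.476)
V = 35 (V = -7*(-3 - 2) = -7*(-5) = 35)
L(T) = -347/21 (L(T) = 388/21 - 1*35 = 388/21 - 35 = -347/21)
(L(121) + l(146)) + 18555 = (-347/21 + (3 - ⅓*146)) + 18555 = (-347/21 + (3 - 146/3)) + 18555 = (-347/21 - 137/3) + 18555 = -1306/21 + 18555 = 388349/21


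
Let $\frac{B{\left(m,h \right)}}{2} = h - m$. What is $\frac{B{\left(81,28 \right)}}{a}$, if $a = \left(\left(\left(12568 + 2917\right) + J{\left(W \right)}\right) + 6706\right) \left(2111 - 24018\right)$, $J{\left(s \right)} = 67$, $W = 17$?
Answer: $\frac{53}{243803003} \approx 2.1739 \cdot 10^{-7}$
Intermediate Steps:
$B{\left(m,h \right)} = - 2 m + 2 h$ ($B{\left(m,h \right)} = 2 \left(h - m\right) = - 2 m + 2 h$)
$a = -487606006$ ($a = \left(\left(\left(12568 + 2917\right) + 67\right) + 6706\right) \left(2111 - 24018\right) = \left(\left(15485 + 67\right) + 6706\right) \left(-21907\right) = \left(15552 + 6706\right) \left(-21907\right) = 22258 \left(-21907\right) = -487606006$)
$\frac{B{\left(81,28 \right)}}{a} = \frac{\left(-2\right) 81 + 2 \cdot 28}{-487606006} = \left(-162 + 56\right) \left(- \frac{1}{487606006}\right) = \left(-106\right) \left(- \frac{1}{487606006}\right) = \frac{53}{243803003}$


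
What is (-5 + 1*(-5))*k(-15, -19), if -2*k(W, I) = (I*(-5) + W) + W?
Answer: 325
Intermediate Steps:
k(W, I) = -W + 5*I/2 (k(W, I) = -((I*(-5) + W) + W)/2 = -((-5*I + W) + W)/2 = -((W - 5*I) + W)/2 = -(-5*I + 2*W)/2 = -W + 5*I/2)
(-5 + 1*(-5))*k(-15, -19) = (-5 + 1*(-5))*(-1*(-15) + (5/2)*(-19)) = (-5 - 5)*(15 - 95/2) = -10*(-65/2) = 325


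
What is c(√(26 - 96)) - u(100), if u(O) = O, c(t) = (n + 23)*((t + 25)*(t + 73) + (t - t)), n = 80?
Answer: 180665 + 10094*I*√70 ≈ 1.8067e+5 + 84453.0*I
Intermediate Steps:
c(t) = 103*(25 + t)*(73 + t) (c(t) = (80 + 23)*((t + 25)*(t + 73) + (t - t)) = 103*((25 + t)*(73 + t) + 0) = 103*((25 + t)*(73 + t)) = 103*(25 + t)*(73 + t))
c(√(26 - 96)) - u(100) = (187975 + 103*(√(26 - 96))² + 10094*√(26 - 96)) - 1*100 = (187975 + 103*(√(-70))² + 10094*√(-70)) - 100 = (187975 + 103*(I*√70)² + 10094*(I*√70)) - 100 = (187975 + 103*(-70) + 10094*I*√70) - 100 = (187975 - 7210 + 10094*I*√70) - 100 = (180765 + 10094*I*√70) - 100 = 180665 + 10094*I*√70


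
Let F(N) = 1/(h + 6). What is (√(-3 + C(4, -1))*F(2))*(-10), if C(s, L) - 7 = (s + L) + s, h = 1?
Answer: -10*√11/7 ≈ -4.7380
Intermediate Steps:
C(s, L) = 7 + L + 2*s (C(s, L) = 7 + ((s + L) + s) = 7 + ((L + s) + s) = 7 + (L + 2*s) = 7 + L + 2*s)
F(N) = ⅐ (F(N) = 1/(1 + 6) = 1/7 = ⅐)
(√(-3 + C(4, -1))*F(2))*(-10) = (√(-3 + (7 - 1 + 2*4))*(⅐))*(-10) = (√(-3 + (7 - 1 + 8))*(⅐))*(-10) = (√(-3 + 14)*(⅐))*(-10) = (√11*(⅐))*(-10) = (√11/7)*(-10) = -10*√11/7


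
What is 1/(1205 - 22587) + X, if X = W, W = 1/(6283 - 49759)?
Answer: -32429/464801916 ≈ -6.9769e-5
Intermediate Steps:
W = -1/43476 (W = 1/(-43476) = -1/43476 ≈ -2.3001e-5)
X = -1/43476 ≈ -2.3001e-5
1/(1205 - 22587) + X = 1/(1205 - 22587) - 1/43476 = 1/(-21382) - 1/43476 = -1/21382 - 1/43476 = -32429/464801916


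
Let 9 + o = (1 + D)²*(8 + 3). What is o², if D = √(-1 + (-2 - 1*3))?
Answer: 1192 - 2816*I*√6 ≈ 1192.0 - 6897.8*I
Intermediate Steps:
D = I*√6 (D = √(-1 + (-2 - 3)) = √(-1 - 5) = √(-6) = I*√6 ≈ 2.4495*I)
o = -9 + 11*(1 + I*√6)² (o = -9 + (1 + I*√6)²*(8 + 3) = -9 + (1 + I*√6)²*11 = -9 + 11*(1 + I*√6)² ≈ -64.0 + 53.889*I)
o² = (-64 + 22*I*√6)²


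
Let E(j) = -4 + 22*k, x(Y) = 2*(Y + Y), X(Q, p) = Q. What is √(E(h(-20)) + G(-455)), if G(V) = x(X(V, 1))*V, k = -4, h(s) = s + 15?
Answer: 2*√207002 ≈ 909.95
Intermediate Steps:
h(s) = 15 + s
x(Y) = 4*Y (x(Y) = 2*(2*Y) = 4*Y)
G(V) = 4*V² (G(V) = (4*V)*V = 4*V²)
E(j) = -92 (E(j) = -4 + 22*(-4) = -4 - 88 = -92)
√(E(h(-20)) + G(-455)) = √(-92 + 4*(-455)²) = √(-92 + 4*207025) = √(-92 + 828100) = √828008 = 2*√207002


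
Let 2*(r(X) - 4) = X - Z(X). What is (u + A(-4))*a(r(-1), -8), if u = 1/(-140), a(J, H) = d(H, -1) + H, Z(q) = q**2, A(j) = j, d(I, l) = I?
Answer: 2244/35 ≈ 64.114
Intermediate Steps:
r(X) = 4 + X/2 - X**2/2 (r(X) = 4 + (X - X**2)/2 = 4 + (X/2 - X**2/2) = 4 + X/2 - X**2/2)
a(J, H) = 2*H (a(J, H) = H + H = 2*H)
u = -1/140 ≈ -0.0071429
(u + A(-4))*a(r(-1), -8) = (-1/140 - 4)*(2*(-8)) = -561/140*(-16) = 2244/35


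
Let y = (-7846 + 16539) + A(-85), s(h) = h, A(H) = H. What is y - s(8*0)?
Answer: 8608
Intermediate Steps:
y = 8608 (y = (-7846 + 16539) - 85 = 8693 - 85 = 8608)
y - s(8*0) = 8608 - 8*0 = 8608 - 1*0 = 8608 + 0 = 8608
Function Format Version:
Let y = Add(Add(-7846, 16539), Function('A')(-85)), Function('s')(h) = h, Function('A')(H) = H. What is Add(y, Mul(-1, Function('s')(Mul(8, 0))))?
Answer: 8608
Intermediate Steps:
y = 8608 (y = Add(Add(-7846, 16539), -85) = Add(8693, -85) = 8608)
Add(y, Mul(-1, Function('s')(Mul(8, 0)))) = Add(8608, Mul(-1, Mul(8, 0))) = Add(8608, Mul(-1, 0)) = Add(8608, 0) = 8608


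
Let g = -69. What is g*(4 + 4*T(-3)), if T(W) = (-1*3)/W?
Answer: -552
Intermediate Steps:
T(W) = -3/W
g*(4 + 4*T(-3)) = -69*(4 + 4*(-3/(-3))) = -69*(4 + 4*(-3*(-⅓))) = -69*(4 + 4*1) = -69*(4 + 4) = -69*8 = -552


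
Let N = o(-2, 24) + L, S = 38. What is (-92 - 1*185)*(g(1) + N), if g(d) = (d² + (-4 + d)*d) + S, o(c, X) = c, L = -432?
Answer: 110246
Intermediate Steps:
N = -434 (N = -2 - 432 = -434)
g(d) = 38 + d² + d*(-4 + d) (g(d) = (d² + (-4 + d)*d) + 38 = (d² + d*(-4 + d)) + 38 = 38 + d² + d*(-4 + d))
(-92 - 1*185)*(g(1) + N) = (-92 - 1*185)*((38 - 4*1 + 2*1²) - 434) = (-92 - 185)*((38 - 4 + 2*1) - 434) = -277*((38 - 4 + 2) - 434) = -277*(36 - 434) = -277*(-398) = 110246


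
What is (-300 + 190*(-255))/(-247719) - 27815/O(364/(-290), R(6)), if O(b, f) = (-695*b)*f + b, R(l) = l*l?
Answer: -259037666775/375992687434 ≈ -0.68894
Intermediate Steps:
R(l) = l²
O(b, f) = b - 695*b*f (O(b, f) = -695*b*f + b = b - 695*b*f)
(-300 + 190*(-255))/(-247719) - 27815/O(364/(-290), R(6)) = (-300 + 190*(-255))/(-247719) - 27815*(-145/(182*(1 - 695*6²))) = (-300 - 48450)*(-1/247719) - 27815*(-145/(182*(1 - 695*36))) = -48750*(-1/247719) - 27815*(-145/(182*(1 - 25020))) = 16250/82573 - 27815/((-182/145*(-25019))) = 16250/82573 - 27815/4553458/145 = 16250/82573 - 27815*145/4553458 = 16250/82573 - 4033175/4553458 = -259037666775/375992687434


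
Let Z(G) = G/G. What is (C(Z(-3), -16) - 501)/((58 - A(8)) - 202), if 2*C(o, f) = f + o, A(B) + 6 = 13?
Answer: 1017/302 ≈ 3.3675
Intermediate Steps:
Z(G) = 1
A(B) = 7 (A(B) = -6 + 13 = 7)
C(o, f) = f/2 + o/2 (C(o, f) = (f + o)/2 = f/2 + o/2)
(C(Z(-3), -16) - 501)/((58 - A(8)) - 202) = (((½)*(-16) + (½)*1) - 501)/((58 - 1*7) - 202) = ((-8 + ½) - 501)/((58 - 7) - 202) = (-15/2 - 501)/(51 - 202) = -1017/2/(-151) = -1017/2*(-1/151) = 1017/302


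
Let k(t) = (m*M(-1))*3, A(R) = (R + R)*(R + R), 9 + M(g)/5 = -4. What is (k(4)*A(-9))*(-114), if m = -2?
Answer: -14405040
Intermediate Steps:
M(g) = -65 (M(g) = -45 + 5*(-4) = -45 - 20 = -65)
A(R) = 4*R² (A(R) = (2*R)*(2*R) = 4*R²)
k(t) = 390 (k(t) = -2*(-65)*3 = 130*3 = 390)
(k(4)*A(-9))*(-114) = (390*(4*(-9)²))*(-114) = (390*(4*81))*(-114) = (390*324)*(-114) = 126360*(-114) = -14405040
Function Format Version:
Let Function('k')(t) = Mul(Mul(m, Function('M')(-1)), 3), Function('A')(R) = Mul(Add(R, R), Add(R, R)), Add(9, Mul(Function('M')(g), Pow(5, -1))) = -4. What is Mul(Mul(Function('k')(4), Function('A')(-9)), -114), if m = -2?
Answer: -14405040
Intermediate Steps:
Function('M')(g) = -65 (Function('M')(g) = Add(-45, Mul(5, -4)) = Add(-45, -20) = -65)
Function('A')(R) = Mul(4, Pow(R, 2)) (Function('A')(R) = Mul(Mul(2, R), Mul(2, R)) = Mul(4, Pow(R, 2)))
Function('k')(t) = 390 (Function('k')(t) = Mul(Mul(-2, -65), 3) = Mul(130, 3) = 390)
Mul(Mul(Function('k')(4), Function('A')(-9)), -114) = Mul(Mul(390, Mul(4, Pow(-9, 2))), -114) = Mul(Mul(390, Mul(4, 81)), -114) = Mul(Mul(390, 324), -114) = Mul(126360, -114) = -14405040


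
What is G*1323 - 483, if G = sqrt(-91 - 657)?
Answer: -483 + 2646*I*sqrt(187) ≈ -483.0 + 36184.0*I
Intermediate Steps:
G = 2*I*sqrt(187) (G = sqrt(-748) = 2*I*sqrt(187) ≈ 27.35*I)
G*1323 - 483 = (2*I*sqrt(187))*1323 - 483 = 2646*I*sqrt(187) - 483 = -483 + 2646*I*sqrt(187)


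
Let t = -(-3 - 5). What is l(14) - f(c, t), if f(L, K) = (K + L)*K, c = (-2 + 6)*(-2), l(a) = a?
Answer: 14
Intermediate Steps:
t = 8 (t = -1*(-8) = 8)
c = -8 (c = 4*(-2) = -8)
f(L, K) = K*(K + L)
l(14) - f(c, t) = 14 - 8*(8 - 8) = 14 - 8*0 = 14 - 1*0 = 14 + 0 = 14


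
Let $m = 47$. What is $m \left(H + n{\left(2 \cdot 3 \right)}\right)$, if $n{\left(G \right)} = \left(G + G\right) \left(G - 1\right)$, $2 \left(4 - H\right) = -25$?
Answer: $\frac{7191}{2} \approx 3595.5$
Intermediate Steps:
$H = \frac{33}{2}$ ($H = 4 - - \frac{25}{2} = 4 + \frac{25}{2} = \frac{33}{2} \approx 16.5$)
$n{\left(G \right)} = 2 G \left(-1 + G\right)$
$m \left(H + n{\left(2 \cdot 3 \right)}\right) = 47 \left(\frac{33}{2} + 2 \cdot 2 \cdot 3 \left(-1 + 2 \cdot 3\right)\right) = 47 \left(\frac{33}{2} + 2 \cdot 6 \left(-1 + 6\right)\right) = 47 \left(\frac{33}{2} + 2 \cdot 6 \cdot 5\right) = 47 \left(\frac{33}{2} + 60\right) = 47 \cdot \frac{153}{2} = \frac{7191}{2}$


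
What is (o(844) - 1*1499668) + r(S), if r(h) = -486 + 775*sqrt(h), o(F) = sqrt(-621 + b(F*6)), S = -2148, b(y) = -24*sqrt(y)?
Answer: -1500154 + sqrt(-621 - 48*sqrt(1266)) + 1550*I*sqrt(537) ≈ -1.5002e+6 + 35967.0*I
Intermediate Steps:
o(F) = sqrt(-621 - 24*sqrt(6)*sqrt(F))
(o(844) - 1*1499668) + r(S) = (sqrt(-621 - 24*sqrt(6)*sqrt(844)) - 1*1499668) + (-486 + 775*sqrt(-2148)) = (sqrt(-621 - 24*sqrt(6)*2*sqrt(211)) - 1499668) + (-486 + 775*(2*I*sqrt(537))) = (sqrt(-621 - 48*sqrt(1266)) - 1499668) + (-486 + 1550*I*sqrt(537)) = (-1499668 + sqrt(-621 - 48*sqrt(1266))) + (-486 + 1550*I*sqrt(537)) = -1500154 + sqrt(-621 - 48*sqrt(1266)) + 1550*I*sqrt(537)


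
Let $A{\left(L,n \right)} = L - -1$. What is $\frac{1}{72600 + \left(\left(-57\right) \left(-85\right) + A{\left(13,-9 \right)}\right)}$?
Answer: $\frac{1}{77459} \approx 1.291 \cdot 10^{-5}$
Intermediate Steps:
$A{\left(L,n \right)} = 1 + L$ ($A{\left(L,n \right)} = L + 1 = 1 + L$)
$\frac{1}{72600 + \left(\left(-57\right) \left(-85\right) + A{\left(13,-9 \right)}\right)} = \frac{1}{72600 + \left(\left(-57\right) \left(-85\right) + \left(1 + 13\right)\right)} = \frac{1}{72600 + \left(4845 + 14\right)} = \frac{1}{72600 + 4859} = \frac{1}{77459}$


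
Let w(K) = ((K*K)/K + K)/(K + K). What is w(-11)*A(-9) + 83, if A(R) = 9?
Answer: 92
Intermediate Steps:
w(K) = 1 (w(K) = (K**2/K + K)/((2*K)) = (K + K)*(1/(2*K)) = (2*K)*(1/(2*K)) = 1)
w(-11)*A(-9) + 83 = 1*9 + 83 = 9 + 83 = 92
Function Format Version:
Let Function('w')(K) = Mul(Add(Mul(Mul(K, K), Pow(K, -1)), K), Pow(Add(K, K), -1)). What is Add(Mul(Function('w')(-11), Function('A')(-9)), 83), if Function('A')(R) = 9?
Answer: 92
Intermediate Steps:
Function('w')(K) = 1 (Function('w')(K) = Mul(Add(Mul(Pow(K, 2), Pow(K, -1)), K), Pow(Mul(2, K), -1)) = Mul(Add(K, K), Mul(Rational(1, 2), Pow(K, -1))) = Mul(Mul(2, K), Mul(Rational(1, 2), Pow(K, -1))) = 1)
Add(Mul(Function('w')(-11), Function('A')(-9)), 83) = Add(Mul(1, 9), 83) = Add(9, 83) = 92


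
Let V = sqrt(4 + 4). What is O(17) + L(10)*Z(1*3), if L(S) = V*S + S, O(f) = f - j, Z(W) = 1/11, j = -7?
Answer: 274/11 + 20*sqrt(2)/11 ≈ 27.480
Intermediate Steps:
Z(W) = 1/11
V = 2*sqrt(2) (V = sqrt(8) = 2*sqrt(2) ≈ 2.8284)
O(f) = 7 + f (O(f) = f - 1*(-7) = f + 7 = 7 + f)
L(S) = S + 2*S*sqrt(2) (L(S) = (2*sqrt(2))*S + S = 2*S*sqrt(2) + S = S + 2*S*sqrt(2))
O(17) + L(10)*Z(1*3) = (7 + 17) + (10*(1 + 2*sqrt(2)))*(1/11) = 24 + (10 + 20*sqrt(2))*(1/11) = 24 + (10/11 + 20*sqrt(2)/11) = 274/11 + 20*sqrt(2)/11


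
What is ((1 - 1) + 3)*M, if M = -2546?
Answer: -7638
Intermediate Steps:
((1 - 1) + 3)*M = ((1 - 1) + 3)*(-2546) = (0 + 3)*(-2546) = 3*(-2546) = -7638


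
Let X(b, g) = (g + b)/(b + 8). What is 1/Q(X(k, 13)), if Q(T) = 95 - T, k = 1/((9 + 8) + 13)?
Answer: 241/22504 ≈ 0.010709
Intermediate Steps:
k = 1/30 (k = 1/(17 + 13) = 1/30 ≈ 0.033333)
X(b, g) = (b + g)/(8 + b)
1/Q(X(k, 13)) = 1/(95 - (1/30 + 13)/(8 + 1/30)) = 1/(95 - 391/(241/30*30)) = 1/(95 - 30*391/(241*30)) = 1/(95 - 1*391/241) = 1/(95 - 391/241) = 1/(22504/241) = 241/22504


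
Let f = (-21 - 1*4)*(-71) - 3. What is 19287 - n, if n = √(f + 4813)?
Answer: 19287 - √6585 ≈ 19206.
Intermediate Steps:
f = 1772 (f = (-21 - 4)*(-71) - 3 = -25*(-71) - 3 = 1775 - 3 = 1772)
n = √6585 (n = √(1772 + 4813) = √6585 ≈ 81.148)
19287 - n = 19287 - √6585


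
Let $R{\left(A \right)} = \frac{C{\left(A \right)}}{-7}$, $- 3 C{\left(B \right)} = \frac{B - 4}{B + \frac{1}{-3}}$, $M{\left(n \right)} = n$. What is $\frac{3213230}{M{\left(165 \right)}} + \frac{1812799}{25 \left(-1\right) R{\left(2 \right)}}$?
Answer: $\frac{425183029}{330} \approx 1.2884 \cdot 10^{6}$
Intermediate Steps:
$C{\left(B \right)} = - \frac{-4 + B}{3 \left(- \frac{1}{3} + B\right)}$ ($C{\left(B \right)} = - \frac{\left(B - 4\right) \frac{1}{B + \frac{1}{-3}}}{3} = - \frac{\left(-4 + B\right) \frac{1}{B - \frac{1}{3}}}{3} = - \frac{\left(-4 + B\right) \frac{1}{- \frac{1}{3} + B}}{3} = - \frac{\frac{1}{- \frac{1}{3} + B} \left(-4 + B\right)}{3} = - \frac{-4 + B}{3 \left(- \frac{1}{3} + B\right)}$)
$R{\left(A \right)} = - \frac{4 - A}{7 \left(-1 + 3 A\right)}$ ($R{\left(A \right)} = \frac{\frac{1}{-1 + 3 A} \left(4 - A\right)}{-7} = \frac{4 - A}{-1 + 3 A} \left(- \frac{1}{7}\right) = - \frac{4 - A}{7 \left(-1 + 3 A\right)}$)
$\frac{3213230}{M{\left(165 \right)}} + \frac{1812799}{25 \left(-1\right) R{\left(2 \right)}} = \frac{3213230}{165} + \frac{1812799}{25 \left(-1\right) \frac{-4 + 2}{7 \left(-1 + 3 \cdot 2\right)}} = 3213230 \cdot \frac{1}{165} + \frac{1812799}{\left(-25\right) \frac{1}{7} \frac{1}{-1 + 6} \left(-2\right)} = \frac{642646}{33} + \frac{1812799}{\left(-25\right) \frac{1}{7} \cdot \frac{1}{5} \left(-2\right)} = \frac{642646}{33} + \frac{1812799}{\left(-25\right) \left(- \frac{2}{35}\right)} = \frac{642646}{33} + \frac{1812799}{\frac{10}{7}} = \frac{642646}{33} + 1812799 \cdot \frac{7}{10} = \frac{642646}{33} + \frac{12689593}{10} = \frac{425183029}{330}$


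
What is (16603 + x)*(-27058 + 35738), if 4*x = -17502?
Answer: 106134700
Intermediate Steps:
x = -8751/2 (x = (1/4)*(-17502) = -8751/2 ≈ -4375.5)
(16603 + x)*(-27058 + 35738) = (16603 - 8751/2)*(-27058 + 35738) = (24455/2)*8680 = 106134700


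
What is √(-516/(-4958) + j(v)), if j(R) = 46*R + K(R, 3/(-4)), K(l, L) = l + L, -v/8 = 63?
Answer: I*√582308703627/4958 ≈ 153.91*I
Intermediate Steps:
v = -504 (v = -8*63 = -504)
K(l, L) = L + l
j(R) = -¾ + 47*R (j(R) = 46*R + (3/(-4) + R) = 46*R + (3*(-¼) + R) = 46*R + (-¾ + R) = -¾ + 47*R)
√(-516/(-4958) + j(v)) = √(-516/(-4958) + (-¾ + 47*(-504))) = √(-516*(-1/4958) + (-¾ - 23688)) = √(258/2479 - 94755/4) = √(-234896613/9916) = I*√582308703627/4958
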